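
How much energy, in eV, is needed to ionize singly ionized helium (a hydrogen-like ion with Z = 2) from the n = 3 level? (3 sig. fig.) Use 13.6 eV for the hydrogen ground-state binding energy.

6.04 eV

E_n = −13.6 Z²/n² = −54.40/n² eV for Z = 2.
E_3 = −54.40/9 = −6.04 eV, so ionization (to E = 0) requires 6.04 eV.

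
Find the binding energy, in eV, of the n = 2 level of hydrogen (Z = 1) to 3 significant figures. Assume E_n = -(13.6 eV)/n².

E_2 = −13.60/4 = −3.40 eV, so ionization (to E = 0) requires 3.40 eV.

3.40 eV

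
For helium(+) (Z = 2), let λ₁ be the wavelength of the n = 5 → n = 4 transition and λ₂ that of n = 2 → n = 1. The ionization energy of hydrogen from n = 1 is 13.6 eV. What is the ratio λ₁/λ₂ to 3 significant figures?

33.3

λ ∝ 1/ΔE ∝ 1/(1/n_f² − 1/n_i²), and the Z² and hc factors cancel in the ratio.
λ₁/λ₂ = (1/1² − 1/2²)/(1/4² − 1/5²) = 0.7500/0.02250 = 33.3.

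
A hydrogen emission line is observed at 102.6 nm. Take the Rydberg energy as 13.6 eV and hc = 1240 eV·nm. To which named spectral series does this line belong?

Lyman

ΔE = 1240/102.6 = 12.09 eV.
This matches 13.6 × (1/1² − 1/3²), so n_f = 1: the Lyman series.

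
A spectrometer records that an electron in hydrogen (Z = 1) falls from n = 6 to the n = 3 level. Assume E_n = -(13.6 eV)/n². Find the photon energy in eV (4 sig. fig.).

E_6 = −13.60/36 = −0.3778 eV and E_3 = −13.60/9 = −1.511 eV.
The photon energy is |E_6 − E_3| = 1.133 eV.

1.133 eV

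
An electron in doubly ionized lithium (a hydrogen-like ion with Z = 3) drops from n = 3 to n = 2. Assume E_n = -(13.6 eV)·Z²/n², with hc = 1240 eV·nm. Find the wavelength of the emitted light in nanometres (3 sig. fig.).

72.9 nm

For Z = 3 the level energies scale as Z², so the effective Rydberg energy is 13.6 × 9 = 122.4 eV.
ΔE = 122.4 × (1/2² − 1/3²) = 122.4 × 0.1389 = 17.00 eV.
λ = hc/ΔE = 1240 / 17.00 = 72.9 nm.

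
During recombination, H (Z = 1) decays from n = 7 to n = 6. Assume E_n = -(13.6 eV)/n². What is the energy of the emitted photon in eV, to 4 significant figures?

E_7 = −13.60/49 = −0.2776 eV and E_6 = −13.60/36 = −0.3778 eV.
The photon energy is |E_7 − E_6| = 0.1002 eV.

0.1002 eV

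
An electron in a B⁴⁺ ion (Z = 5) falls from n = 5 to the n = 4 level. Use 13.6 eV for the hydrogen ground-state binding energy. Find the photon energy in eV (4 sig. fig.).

7.650 eV

The Bohr energies scale as Z², so for Z = 5: E_n = −340.0/n² eV.
E_5 = −340.0/25 = −13.60 eV and E_4 = −340.0/16 = −21.25 eV.
The photon energy is |E_5 − E_4| = 7.650 eV.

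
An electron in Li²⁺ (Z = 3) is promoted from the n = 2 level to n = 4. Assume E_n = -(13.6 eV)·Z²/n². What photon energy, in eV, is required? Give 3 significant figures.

23.0 eV

The Bohr energies scale as Z², so for Z = 3: E_n = −122.4/n² eV.
E_4 = −122.4/16 = −7.650 eV and E_2 = −122.4/4 = −30.60 eV.
The photon energy is |E_4 − E_2| = 23.0 eV.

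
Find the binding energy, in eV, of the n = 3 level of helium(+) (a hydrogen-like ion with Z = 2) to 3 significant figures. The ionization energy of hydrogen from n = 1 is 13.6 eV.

6.04 eV

E_n = −13.6 Z²/n² = −54.40/n² eV for Z = 2.
E_3 = −54.40/9 = −6.04 eV, so ionization (to E = 0) requires 6.04 eV.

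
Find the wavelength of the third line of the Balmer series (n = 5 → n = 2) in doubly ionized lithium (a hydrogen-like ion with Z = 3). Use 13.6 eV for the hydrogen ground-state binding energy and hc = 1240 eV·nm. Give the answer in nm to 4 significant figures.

The Balmer series terminates on n_f = 2; the third line has n_i = 2+3 = 5.
ΔE = 122.4 × (1/2² − 1/5²) = 25.70 eV.
λ = 1240 / 25.70 = 48.24 nm.

48.24 nm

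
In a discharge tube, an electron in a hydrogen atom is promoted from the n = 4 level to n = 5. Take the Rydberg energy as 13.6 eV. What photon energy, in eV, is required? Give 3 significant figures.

E_5 = −13.60/25 = −0.5440 eV and E_4 = −13.60/16 = −0.8500 eV.
The photon energy is |E_5 − E_4| = 0.306 eV.

0.306 eV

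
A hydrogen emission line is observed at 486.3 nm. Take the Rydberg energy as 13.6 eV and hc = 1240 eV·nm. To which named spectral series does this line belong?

Balmer

ΔE = 1240/486.3 = 2.550 eV.
This matches 13.6 × (1/2² − 1/4²), so n_f = 2: the Balmer series.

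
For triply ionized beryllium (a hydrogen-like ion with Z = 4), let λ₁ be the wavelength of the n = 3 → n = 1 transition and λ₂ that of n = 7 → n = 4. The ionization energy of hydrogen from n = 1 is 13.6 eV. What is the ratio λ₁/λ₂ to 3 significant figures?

λ ∝ 1/ΔE ∝ 1/(1/n_f² − 1/n_i²), and the Z² and hc factors cancel in the ratio.
λ₁/λ₂ = (1/4² − 1/7²)/(1/1² − 1/3²) = 0.04209/0.8889 = 0.0474.

0.0474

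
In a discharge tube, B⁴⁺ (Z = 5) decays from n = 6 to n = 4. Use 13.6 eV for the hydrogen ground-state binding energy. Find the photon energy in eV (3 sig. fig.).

11.8 eV

The Bohr energies scale as Z², so for Z = 5: E_n = −340.0/n² eV.
E_6 = −340.0/36 = −9.444 eV and E_4 = −340.0/16 = −21.25 eV.
The photon energy is |E_6 − E_4| = 11.8 eV.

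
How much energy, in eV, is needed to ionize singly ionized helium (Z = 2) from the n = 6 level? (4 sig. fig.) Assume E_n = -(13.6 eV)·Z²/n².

1.511 eV

E_n = −13.6 Z²/n² = −54.40/n² eV for Z = 2.
E_6 = −54.40/36 = −1.511 eV, so ionization (to E = 0) requires 1.511 eV.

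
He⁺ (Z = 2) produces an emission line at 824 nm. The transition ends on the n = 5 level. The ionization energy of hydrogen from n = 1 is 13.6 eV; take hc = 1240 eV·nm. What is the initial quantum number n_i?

The photon energy is ΔE = hc/λ = 1240 / 824 = 1.505 eV.
With Z = 2, ΔE = 54.40 × (1/n_f² − 1/n_i²), so 1/n_f² − 1/n_i² = 0.02766.
With n_f = 5: 1/n_i² = 1/25 − 0.02766 = 0.01234, so n_i ≈ 9.00.

n_i = 9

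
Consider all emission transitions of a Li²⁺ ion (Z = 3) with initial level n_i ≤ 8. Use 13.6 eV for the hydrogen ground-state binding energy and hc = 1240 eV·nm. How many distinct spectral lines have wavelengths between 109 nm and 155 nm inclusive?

3

Enumerate all n_i → n_f pairs with 1 ≤ n_f < n_i ≤ 8 and compute λ = 1240 / [13.6·9·(1/n_f² − 1/n_i²)].
Lines falling in [109, 155] nm: 7→3 (111.7 nm), 6→3 (121.6 nm), 5→3 (142.5 nm).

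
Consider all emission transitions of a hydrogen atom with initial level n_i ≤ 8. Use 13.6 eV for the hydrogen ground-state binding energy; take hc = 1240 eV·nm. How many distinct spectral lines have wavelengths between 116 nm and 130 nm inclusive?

1

Enumerate all n_i → n_f pairs with 1 ≤ n_f < n_i ≤ 8 and compute λ = 1240 / [13.6·1·(1/n_f² − 1/n_i²)].
Lines falling in [116, 130] nm: 2→1 (121.6 nm).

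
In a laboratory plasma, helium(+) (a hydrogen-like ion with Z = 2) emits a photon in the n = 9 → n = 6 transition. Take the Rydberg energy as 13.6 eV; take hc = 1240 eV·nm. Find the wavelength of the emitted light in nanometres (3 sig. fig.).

For Z = 2 the level energies scale as Z², so the effective Rydberg energy is 13.6 × 4 = 54.40 eV.
ΔE = 54.40 × (1/6² − 1/9²) = 54.40 × 0.01543 = 0.8395 eV.
λ = hc/ΔE = 1240 / 0.8395 = 1480 nm.

1480 nm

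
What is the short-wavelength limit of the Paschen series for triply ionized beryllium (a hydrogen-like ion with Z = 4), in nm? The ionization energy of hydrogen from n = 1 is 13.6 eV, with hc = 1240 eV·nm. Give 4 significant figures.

The Paschen series has lower level n_f = 3; the series limit corresponds to n_i → ∞.
ΔE_max = 13.6 × 16 / 3² = 24.18 eV.
λ_min = 1240 / 24.18 = 51.29 nm.

51.29 nm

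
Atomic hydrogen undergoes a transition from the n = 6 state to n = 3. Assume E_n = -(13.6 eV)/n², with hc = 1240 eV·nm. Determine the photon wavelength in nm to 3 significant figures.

1090 nm

ΔE = 13.60 × (1/3² − 1/6²) = 13.60 × 0.08333 = 1.133 eV.
λ = hc/ΔE = 1240 / 1.133 = 1090 nm.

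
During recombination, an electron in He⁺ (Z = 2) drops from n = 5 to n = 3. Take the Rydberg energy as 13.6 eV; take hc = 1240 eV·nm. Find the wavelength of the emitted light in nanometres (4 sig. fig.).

For Z = 2 the level energies scale as Z², so the effective Rydberg energy is 13.6 × 4 = 54.40 eV.
ΔE = 54.40 × (1/3² − 1/5²) = 54.40 × 0.07111 = 3.868 eV.
λ = hc/ΔE = 1240 / 3.868 = 320.5 nm.

320.5 nm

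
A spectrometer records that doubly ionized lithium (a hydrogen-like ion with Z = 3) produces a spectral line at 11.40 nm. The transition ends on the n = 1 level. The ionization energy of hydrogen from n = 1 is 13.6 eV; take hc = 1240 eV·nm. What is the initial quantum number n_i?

n_i = 3

The photon energy is ΔE = hc/λ = 1240 / 11.40 = 108.8 eV.
With Z = 3, ΔE = 122.4 × (1/n_f² − 1/n_i²), so 1/n_f² − 1/n_i² = 0.8887.
With n_f = 1: 1/n_i² = 1/1 − 0.8887 = 0.1113, so n_i ≈ 3.00.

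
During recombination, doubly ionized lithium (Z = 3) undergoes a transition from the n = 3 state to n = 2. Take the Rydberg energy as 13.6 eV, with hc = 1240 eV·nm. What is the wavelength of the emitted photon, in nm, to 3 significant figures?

For Z = 3 the level energies scale as Z², so the effective Rydberg energy is 13.6 × 9 = 122.4 eV.
ΔE = 122.4 × (1/2² − 1/3²) = 122.4 × 0.1389 = 17.00 eV.
λ = hc/ΔE = 1240 / 17.00 = 72.9 nm.

72.9 nm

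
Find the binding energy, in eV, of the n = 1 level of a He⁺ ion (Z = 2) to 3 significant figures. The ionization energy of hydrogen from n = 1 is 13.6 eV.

E_n = −13.6 Z²/n² = −54.40/n² eV for Z = 2.
E_1 = −54.40/1 = −54.4 eV, so ionization (to E = 0) requires 54.4 eV.

54.4 eV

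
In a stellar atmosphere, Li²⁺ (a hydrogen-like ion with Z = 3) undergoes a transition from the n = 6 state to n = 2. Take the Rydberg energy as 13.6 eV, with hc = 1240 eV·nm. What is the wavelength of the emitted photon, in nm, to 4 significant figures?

45.59 nm

For Z = 3 the level energies scale as Z², so the effective Rydberg energy is 13.6 × 9 = 122.4 eV.
ΔE = 122.4 × (1/2² − 1/6²) = 122.4 × 0.2222 = 27.20 eV.
λ = hc/ΔE = 1240 / 27.20 = 45.59 nm.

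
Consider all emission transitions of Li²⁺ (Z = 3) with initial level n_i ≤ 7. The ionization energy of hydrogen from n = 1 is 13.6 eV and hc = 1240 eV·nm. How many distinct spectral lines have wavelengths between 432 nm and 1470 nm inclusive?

4

Enumerate all n_i → n_f pairs with 1 ≤ n_f < n_i ≤ 7 and compute λ = 1240 / [13.6·9·(1/n_f² − 1/n_i²)].
Lines falling in [432, 1470] nm: 5→4 (450.3 nm), 7→5 (517.1 nm), 6→5 (828.9 nm), 7→6 (1375 nm).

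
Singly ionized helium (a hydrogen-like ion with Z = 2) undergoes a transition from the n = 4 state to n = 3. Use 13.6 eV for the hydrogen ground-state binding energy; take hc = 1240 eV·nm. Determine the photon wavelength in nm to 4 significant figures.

For Z = 2 the level energies scale as Z², so the effective Rydberg energy is 13.6 × 4 = 54.40 eV.
ΔE = 54.40 × (1/3² − 1/4²) = 54.40 × 0.04861 = 2.644 eV.
λ = hc/ΔE = 1240 / 2.644 = 468.9 nm.

468.9 nm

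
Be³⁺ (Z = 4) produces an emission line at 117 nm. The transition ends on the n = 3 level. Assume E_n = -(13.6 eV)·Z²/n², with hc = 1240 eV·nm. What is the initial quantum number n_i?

n_i = 4

The photon energy is ΔE = hc/λ = 1240 / 117 = 10.60 eV.
With Z = 4, ΔE = 217.6 × (1/n_f² − 1/n_i²), so 1/n_f² − 1/n_i² = 0.04871.
With n_f = 3: 1/n_i² = 1/9 − 0.04871 = 0.06241, so n_i ≈ 4.00.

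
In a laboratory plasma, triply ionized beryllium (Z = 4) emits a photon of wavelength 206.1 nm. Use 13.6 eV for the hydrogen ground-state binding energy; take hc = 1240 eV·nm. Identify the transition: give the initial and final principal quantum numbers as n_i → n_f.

The photon energy is ΔE = hc/λ = 1240 / 206.1 = 6.016 eV.
With Z = 4, ΔE = 217.6 × (1/n_f² − 1/n_i²), so 1/n_f² − 1/n_i² = 0.02765.
Trying n_f = 5 gives 1/n_i² = 0.01235, i.e. n_i ≈ 9; this pair matches.

n_i = 9, n_f = 5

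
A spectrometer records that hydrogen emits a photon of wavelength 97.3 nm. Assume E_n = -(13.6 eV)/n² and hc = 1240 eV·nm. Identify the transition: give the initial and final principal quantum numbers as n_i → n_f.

n_i = 4, n_f = 1

The photon energy is ΔE = hc/λ = 1240 / 97.3 = 12.74 eV.
With Z = 1, ΔE = 13.60 × (1/n_f² − 1/n_i²), so 1/n_f² − 1/n_i² = 0.9371.
Trying n_f = 1 gives 1/n_i² = 0.06293, i.e. n_i ≈ 4; this pair matches.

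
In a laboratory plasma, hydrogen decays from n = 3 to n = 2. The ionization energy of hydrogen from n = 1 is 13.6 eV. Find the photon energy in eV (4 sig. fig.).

E_3 = −13.60/9 = −1.511 eV and E_2 = −13.60/4 = −3.400 eV.
The photon energy is |E_3 − E_2| = 1.889 eV.

1.889 eV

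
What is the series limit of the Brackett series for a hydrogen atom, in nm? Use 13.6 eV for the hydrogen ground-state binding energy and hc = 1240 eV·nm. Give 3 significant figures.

1460 nm

The Brackett series has lower level n_f = 4; the series limit corresponds to n_i → ∞.
ΔE_max = 13.6 × 1 / 4² = 0.8500 eV.
λ_min = 1240 / 0.8500 = 1460 nm.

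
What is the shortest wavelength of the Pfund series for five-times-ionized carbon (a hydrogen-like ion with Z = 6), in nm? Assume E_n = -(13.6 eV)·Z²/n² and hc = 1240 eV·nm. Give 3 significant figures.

63.3 nm

The Pfund series has lower level n_f = 5; the series limit corresponds to n_i → ∞.
ΔE_max = 13.6 × 36 / 5² = 19.58 eV.
λ_min = 1240 / 19.58 = 63.3 nm.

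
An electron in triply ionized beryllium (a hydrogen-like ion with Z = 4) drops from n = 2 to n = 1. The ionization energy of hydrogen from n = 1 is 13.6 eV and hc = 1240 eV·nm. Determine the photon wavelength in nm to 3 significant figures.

7.60 nm

For Z = 4 the level energies scale as Z², so the effective Rydberg energy is 13.6 × 16 = 217.6 eV.
ΔE = 217.6 × (1/1² − 1/2²) = 217.6 × 0.7500 = 163.2 eV.
λ = hc/ΔE = 1240 / 163.2 = 7.60 nm.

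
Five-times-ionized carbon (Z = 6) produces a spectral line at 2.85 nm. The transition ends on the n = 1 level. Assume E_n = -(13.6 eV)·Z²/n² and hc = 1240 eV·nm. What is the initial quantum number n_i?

n_i = 3

The photon energy is ΔE = hc/λ = 1240 / 2.85 = 435.1 eV.
With Z = 6, ΔE = 489.6 × (1/n_f² − 1/n_i²), so 1/n_f² − 1/n_i² = 0.8887.
With n_f = 1: 1/n_i² = 1/1 − 0.8887 = 0.1113, so n_i ≈ 3.00.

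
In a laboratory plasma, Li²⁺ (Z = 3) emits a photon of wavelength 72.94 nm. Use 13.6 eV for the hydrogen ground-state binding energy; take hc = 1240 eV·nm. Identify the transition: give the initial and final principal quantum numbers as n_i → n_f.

n_i = 3, n_f = 2

The photon energy is ΔE = hc/λ = 1240 / 72.94 = 17.00 eV.
With Z = 3, ΔE = 122.4 × (1/n_f² − 1/n_i²), so 1/n_f² − 1/n_i² = 0.1389.
Trying n_f = 2 gives 1/n_i² = 0.1111, i.e. n_i ≈ 3; this pair matches.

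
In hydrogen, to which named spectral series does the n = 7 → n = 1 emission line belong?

Lyman

The series is set by the lower level: n_f = 1 is the Lyman series.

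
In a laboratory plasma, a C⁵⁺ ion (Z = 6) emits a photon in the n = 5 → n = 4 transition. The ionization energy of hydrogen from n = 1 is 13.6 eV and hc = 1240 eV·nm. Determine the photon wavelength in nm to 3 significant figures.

For Z = 6 the level energies scale as Z², so the effective Rydberg energy is 13.6 × 36 = 489.6 eV.
ΔE = 489.6 × (1/4² − 1/5²) = 489.6 × 0.02250 = 11.02 eV.
λ = hc/ΔE = 1240 / 11.02 = 113 nm.

113 nm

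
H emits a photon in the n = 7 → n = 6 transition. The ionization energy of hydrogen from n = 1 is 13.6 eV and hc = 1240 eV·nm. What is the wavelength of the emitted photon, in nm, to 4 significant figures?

ΔE = 13.60 × (1/6² − 1/7²) = 13.60 × 0.007370 = 0.1002 eV.
λ = hc/ΔE = 1240 / 0.1002 = 12370 nm.

12370 nm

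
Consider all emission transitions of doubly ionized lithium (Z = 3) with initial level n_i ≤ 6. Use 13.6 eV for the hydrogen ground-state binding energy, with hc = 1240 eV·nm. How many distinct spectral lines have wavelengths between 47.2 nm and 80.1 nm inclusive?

3

Enumerate all n_i → n_f pairs with 1 ≤ n_f < n_i ≤ 6 and compute λ = 1240 / [13.6·9·(1/n_f² − 1/n_i²)].
Lines falling in [47.2, 80.1] nm: 5→2 (48.24 nm), 4→2 (54.03 nm), 3→2 (72.94 nm).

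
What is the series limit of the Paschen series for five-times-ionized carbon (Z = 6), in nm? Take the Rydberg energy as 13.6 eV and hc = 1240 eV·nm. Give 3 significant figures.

22.8 nm

The Paschen series has lower level n_f = 3; the series limit corresponds to n_i → ∞.
ΔE_max = 13.6 × 36 / 3² = 54.40 eV.
λ_min = 1240 / 54.40 = 22.8 nm.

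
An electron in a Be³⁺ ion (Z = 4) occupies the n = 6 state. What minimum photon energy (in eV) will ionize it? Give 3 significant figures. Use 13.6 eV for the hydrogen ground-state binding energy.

E_n = −13.6 Z²/n² = −217.6/n² eV for Z = 4.
E_6 = −217.6/36 = −6.04 eV, so ionization (to E = 0) requires 6.04 eV.

6.04 eV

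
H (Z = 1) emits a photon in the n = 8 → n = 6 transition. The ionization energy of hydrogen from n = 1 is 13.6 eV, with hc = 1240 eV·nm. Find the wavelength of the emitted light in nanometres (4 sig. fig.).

7503 nm

ΔE = 13.60 × (1/6² − 1/8²) = 13.60 × 0.01215 = 0.1653 eV.
λ = hc/ΔE = 1240 / 0.1653 = 7503 nm.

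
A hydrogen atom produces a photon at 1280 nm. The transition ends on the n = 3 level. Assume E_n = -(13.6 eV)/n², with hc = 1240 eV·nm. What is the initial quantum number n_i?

n_i = 5

The photon energy is ΔE = hc/λ = 1240 / 1280 = 0.9688 eV.
With Z = 1, ΔE = 13.60 × (1/n_f² − 1/n_i²), so 1/n_f² − 1/n_i² = 0.07123.
With n_f = 3: 1/n_i² = 1/9 − 0.07123 = 0.03988, so n_i ≈ 5.01.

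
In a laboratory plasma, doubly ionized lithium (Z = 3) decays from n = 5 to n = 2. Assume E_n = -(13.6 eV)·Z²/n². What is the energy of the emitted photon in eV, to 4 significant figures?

The Bohr energies scale as Z², so for Z = 3: E_n = −122.4/n² eV.
E_5 = −122.4/25 = −4.896 eV and E_2 = −122.4/4 = −30.60 eV.
The photon energy is |E_5 − E_2| = 25.70 eV.

25.70 eV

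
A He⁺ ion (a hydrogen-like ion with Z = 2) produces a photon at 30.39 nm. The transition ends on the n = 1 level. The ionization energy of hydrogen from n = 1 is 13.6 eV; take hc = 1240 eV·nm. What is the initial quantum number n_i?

The photon energy is ΔE = hc/λ = 1240 / 30.39 = 40.80 eV.
With Z = 2, ΔE = 54.40 × (1/n_f² − 1/n_i²), so 1/n_f² − 1/n_i² = 0.7501.
With n_f = 1: 1/n_i² = 1/1 − 0.7501 = 0.2499, so n_i ≈ 2.00.

n_i = 2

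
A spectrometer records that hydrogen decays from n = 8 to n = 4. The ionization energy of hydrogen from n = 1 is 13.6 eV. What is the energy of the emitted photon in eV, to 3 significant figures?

E_8 = −13.60/64 = −0.2125 eV and E_4 = −13.60/16 = −0.8500 eV.
The photon energy is |E_8 − E_4| = 0.638 eV.

0.638 eV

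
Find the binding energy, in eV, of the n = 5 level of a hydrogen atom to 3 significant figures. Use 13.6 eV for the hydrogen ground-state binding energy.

E_5 = −13.60/25 = −0.544 eV, so ionization (to E = 0) requires 0.544 eV.

0.544 eV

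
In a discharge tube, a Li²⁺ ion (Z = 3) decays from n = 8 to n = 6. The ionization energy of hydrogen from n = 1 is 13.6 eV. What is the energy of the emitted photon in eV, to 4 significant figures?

1.488 eV

The Bohr energies scale as Z², so for Z = 3: E_n = −122.4/n² eV.
E_8 = −122.4/64 = −1.913 eV and E_6 = −122.4/36 = −3.400 eV.
The photon energy is |E_8 − E_6| = 1.488 eV.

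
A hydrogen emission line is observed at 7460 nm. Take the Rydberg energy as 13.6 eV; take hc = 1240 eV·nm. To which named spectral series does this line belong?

Pfund

ΔE = 1240/7460 = 0.1662 eV.
This matches 13.6 × (1/5² − 1/6²), so n_f = 5: the Pfund series.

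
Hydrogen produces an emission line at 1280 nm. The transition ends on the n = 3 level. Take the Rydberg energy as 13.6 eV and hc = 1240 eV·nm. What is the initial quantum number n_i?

n_i = 5

The photon energy is ΔE = hc/λ = 1240 / 1280 = 0.9688 eV.
With Z = 1, ΔE = 13.60 × (1/n_f² − 1/n_i²), so 1/n_f² − 1/n_i² = 0.07123.
With n_f = 3: 1/n_i² = 1/9 − 0.07123 = 0.03988, so n_i ≈ 5.01.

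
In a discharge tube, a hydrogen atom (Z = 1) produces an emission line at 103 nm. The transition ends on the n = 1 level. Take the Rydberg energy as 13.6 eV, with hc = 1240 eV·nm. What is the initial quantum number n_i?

The photon energy is ΔE = hc/λ = 1240 / 103 = 12.04 eV.
With Z = 1, ΔE = 13.60 × (1/n_f² − 1/n_i²), so 1/n_f² − 1/n_i² = 0.8852.
With n_f = 1: 1/n_i² = 1/1 − 0.8852 = 0.1148, so n_i ≈ 2.95.

n_i = 3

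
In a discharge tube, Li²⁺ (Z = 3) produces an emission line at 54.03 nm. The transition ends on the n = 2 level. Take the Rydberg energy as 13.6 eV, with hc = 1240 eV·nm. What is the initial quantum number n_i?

The photon energy is ΔE = hc/λ = 1240 / 54.03 = 22.95 eV.
With Z = 3, ΔE = 122.4 × (1/n_f² − 1/n_i²), so 1/n_f² − 1/n_i² = 0.1875.
With n_f = 2: 1/n_i² = 1/4 − 0.1875 = 0.06250, so n_i ≈ 4.00.

n_i = 4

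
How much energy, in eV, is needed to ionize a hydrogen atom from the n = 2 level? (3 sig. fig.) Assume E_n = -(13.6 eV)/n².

E_2 = −13.60/4 = −3.40 eV, so ionization (to E = 0) requires 3.40 eV.

3.40 eV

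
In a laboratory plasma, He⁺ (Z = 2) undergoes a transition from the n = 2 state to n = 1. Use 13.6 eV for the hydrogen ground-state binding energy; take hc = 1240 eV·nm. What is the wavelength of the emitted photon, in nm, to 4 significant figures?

For Z = 2 the level energies scale as Z², so the effective Rydberg energy is 13.6 × 4 = 54.40 eV.
ΔE = 54.40 × (1/1² − 1/2²) = 54.40 × 0.7500 = 40.80 eV.
λ = hc/ΔE = 1240 / 40.80 = 30.39 nm.

30.39 nm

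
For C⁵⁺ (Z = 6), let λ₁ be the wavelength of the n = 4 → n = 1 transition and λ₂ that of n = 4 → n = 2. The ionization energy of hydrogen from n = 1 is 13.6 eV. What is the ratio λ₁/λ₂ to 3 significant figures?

0.200

λ ∝ 1/ΔE ∝ 1/(1/n_f² − 1/n_i²), and the Z² and hc factors cancel in the ratio.
λ₁/λ₂ = (1/2² − 1/4²)/(1/1² − 1/4²) = 0.1875/0.9375 = 0.200.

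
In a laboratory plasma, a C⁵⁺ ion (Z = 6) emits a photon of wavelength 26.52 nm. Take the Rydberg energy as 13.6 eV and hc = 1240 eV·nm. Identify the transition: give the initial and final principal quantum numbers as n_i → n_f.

n_i = 8, n_f = 3

The photon energy is ΔE = hc/λ = 1240 / 26.52 = 46.76 eV.
With Z = 6, ΔE = 489.6 × (1/n_f² − 1/n_i²), so 1/n_f² − 1/n_i² = 0.09550.
Trying n_f = 3 gives 1/n_i² = 0.01561, i.e. n_i ≈ 8; this pair matches.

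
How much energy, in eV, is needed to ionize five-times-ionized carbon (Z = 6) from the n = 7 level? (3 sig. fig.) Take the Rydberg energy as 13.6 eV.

E_n = −13.6 Z²/n² = −489.6/n² eV for Z = 6.
E_7 = −489.6/49 = −9.99 eV, so ionization (to E = 0) requires 9.99 eV.

9.99 eV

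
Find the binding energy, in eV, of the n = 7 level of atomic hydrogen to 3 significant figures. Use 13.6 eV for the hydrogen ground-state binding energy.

0.278 eV

E_7 = −13.60/49 = −0.278 eV, so ionization (to E = 0) requires 0.278 eV.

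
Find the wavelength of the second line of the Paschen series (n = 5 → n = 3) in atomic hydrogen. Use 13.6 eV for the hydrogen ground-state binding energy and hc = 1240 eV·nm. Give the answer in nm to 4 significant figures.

1282 nm

The Paschen series terminates on n_f = 3; the second line has n_i = 3+2 = 5.
ΔE = 13.60 × (1/3² − 1/5²) = 0.9671 eV.
λ = 1240 / 0.9671 = 1282 nm.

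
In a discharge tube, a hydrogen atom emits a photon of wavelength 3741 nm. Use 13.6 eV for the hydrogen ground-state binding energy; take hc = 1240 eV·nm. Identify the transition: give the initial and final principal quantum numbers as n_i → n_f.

n_i = 8, n_f = 5

The photon energy is ΔE = hc/λ = 1240 / 3741 = 0.3315 eV.
With Z = 1, ΔE = 13.60 × (1/n_f² − 1/n_i²), so 1/n_f² − 1/n_i² = 0.02437.
Trying n_f = 5 gives 1/n_i² = 0.01563, i.e. n_i ≈ 8; this pair matches.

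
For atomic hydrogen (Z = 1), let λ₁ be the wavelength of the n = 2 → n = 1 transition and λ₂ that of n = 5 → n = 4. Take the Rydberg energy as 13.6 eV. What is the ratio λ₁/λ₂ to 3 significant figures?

0.0300

λ ∝ 1/ΔE ∝ 1/(1/n_f² − 1/n_i²), and the Z² and hc factors cancel in the ratio.
λ₁/λ₂ = (1/4² − 1/5²)/(1/1² − 1/2²) = 0.02250/0.7500 = 0.0300.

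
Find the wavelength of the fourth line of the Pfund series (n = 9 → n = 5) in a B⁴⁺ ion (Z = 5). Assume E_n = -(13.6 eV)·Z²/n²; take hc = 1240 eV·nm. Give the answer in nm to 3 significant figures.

The Pfund series terminates on n_f = 5; the fourth line has n_i = 5+4 = 9.
ΔE = 340.0 × (1/5² − 1/9²) = 9.402 eV.
λ = 1240 / 9.402 = 132 nm.

132 nm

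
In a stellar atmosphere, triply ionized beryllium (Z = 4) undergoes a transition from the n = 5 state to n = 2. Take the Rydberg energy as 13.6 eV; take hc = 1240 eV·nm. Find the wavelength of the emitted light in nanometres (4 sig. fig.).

For Z = 4 the level energies scale as Z², so the effective Rydberg energy is 13.6 × 16 = 217.6 eV.
ΔE = 217.6 × (1/2² − 1/5²) = 217.6 × 0.2100 = 45.70 eV.
λ = hc/ΔE = 1240 / 45.70 = 27.14 nm.

27.14 nm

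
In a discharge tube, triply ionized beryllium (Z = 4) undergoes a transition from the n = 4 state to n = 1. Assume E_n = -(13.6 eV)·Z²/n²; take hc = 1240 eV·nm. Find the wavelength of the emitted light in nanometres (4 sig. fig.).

For Z = 4 the level energies scale as Z², so the effective Rydberg energy is 13.6 × 16 = 217.6 eV.
ΔE = 217.6 × (1/1² − 1/4²) = 217.6 × 0.9375 = 204.0 eV.
λ = hc/ΔE = 1240 / 204.0 = 6.078 nm.

6.078 nm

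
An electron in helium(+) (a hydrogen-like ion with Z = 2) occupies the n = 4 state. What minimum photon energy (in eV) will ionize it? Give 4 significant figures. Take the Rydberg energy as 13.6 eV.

E_n = −13.6 Z²/n² = −54.40/n² eV for Z = 2.
E_4 = −54.40/16 = −3.400 eV, so ionization (to E = 0) requires 3.400 eV.

3.400 eV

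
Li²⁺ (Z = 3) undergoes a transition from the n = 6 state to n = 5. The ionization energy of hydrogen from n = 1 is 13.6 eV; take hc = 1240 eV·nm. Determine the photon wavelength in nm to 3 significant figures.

For Z = 3 the level energies scale as Z², so the effective Rydberg energy is 13.6 × 9 = 122.4 eV.
ΔE = 122.4 × (1/5² − 1/6²) = 122.4 × 0.01222 = 1.496 eV.
λ = hc/ΔE = 1240 / 1.496 = 829 nm.

829 nm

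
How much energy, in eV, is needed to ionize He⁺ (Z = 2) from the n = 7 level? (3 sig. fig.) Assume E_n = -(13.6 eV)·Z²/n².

E_n = −13.6 Z²/n² = −54.40/n² eV for Z = 2.
E_7 = −54.40/49 = −1.11 eV, so ionization (to E = 0) requires 1.11 eV.

1.11 eV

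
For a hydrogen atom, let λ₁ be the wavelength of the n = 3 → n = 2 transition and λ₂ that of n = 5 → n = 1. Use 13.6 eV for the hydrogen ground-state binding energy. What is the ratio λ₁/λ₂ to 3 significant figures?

λ ∝ 1/ΔE ∝ 1/(1/n_f² − 1/n_i²), and the Z² and hc factors cancel in the ratio.
λ₁/λ₂ = (1/1² − 1/5²)/(1/2² − 1/3²) = 0.9600/0.1389 = 6.91.

6.91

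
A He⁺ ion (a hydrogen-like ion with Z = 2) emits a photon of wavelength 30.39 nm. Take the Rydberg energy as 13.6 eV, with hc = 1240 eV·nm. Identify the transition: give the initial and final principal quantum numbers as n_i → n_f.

n_i = 2, n_f = 1

The photon energy is ΔE = hc/λ = 1240 / 30.39 = 40.80 eV.
With Z = 2, ΔE = 54.40 × (1/n_f² − 1/n_i²), so 1/n_f² − 1/n_i² = 0.7501.
Trying n_f = 1 gives 1/n_i² = 0.2499, i.e. n_i ≈ 2; this pair matches.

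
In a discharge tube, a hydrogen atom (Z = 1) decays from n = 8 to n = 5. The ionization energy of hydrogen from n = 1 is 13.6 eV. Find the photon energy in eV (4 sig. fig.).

0.3315 eV

E_8 = −13.60/64 = −0.2125 eV and E_5 = −13.60/25 = −0.5440 eV.
The photon energy is |E_8 − E_5| = 0.3315 eV.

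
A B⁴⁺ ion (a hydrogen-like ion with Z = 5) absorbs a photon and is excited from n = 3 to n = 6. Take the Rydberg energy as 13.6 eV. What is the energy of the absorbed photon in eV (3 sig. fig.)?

The Bohr energies scale as Z², so for Z = 5: E_n = −340.0/n² eV.
E_6 = −340.0/36 = −9.444 eV and E_3 = −340.0/9 = −37.78 eV.
The photon energy is |E_6 − E_3| = 28.3 eV.

28.3 eV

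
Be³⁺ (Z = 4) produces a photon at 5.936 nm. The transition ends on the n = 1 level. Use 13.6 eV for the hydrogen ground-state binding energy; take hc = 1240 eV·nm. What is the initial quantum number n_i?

n_i = 5

The photon energy is ΔE = hc/λ = 1240 / 5.936 = 208.9 eV.
With Z = 4, ΔE = 217.6 × (1/n_f² − 1/n_i²), so 1/n_f² − 1/n_i² = 0.9600.
With n_f = 1: 1/n_i² = 1/1 − 0.9600 = 0.04001, so n_i ≈ 5.00.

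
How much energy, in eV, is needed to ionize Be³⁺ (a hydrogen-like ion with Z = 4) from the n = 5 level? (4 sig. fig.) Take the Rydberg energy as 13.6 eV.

8.704 eV

E_n = −13.6 Z²/n² = −217.6/n² eV for Z = 4.
E_5 = −217.6/25 = −8.704 eV, so ionization (to E = 0) requires 8.704 eV.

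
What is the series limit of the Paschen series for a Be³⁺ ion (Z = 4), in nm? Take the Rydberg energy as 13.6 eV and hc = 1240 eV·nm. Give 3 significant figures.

The Paschen series has lower level n_f = 3; the series limit corresponds to n_i → ∞.
ΔE_max = 13.6 × 16 / 3² = 24.18 eV.
λ_min = 1240 / 24.18 = 51.3 nm.

51.3 nm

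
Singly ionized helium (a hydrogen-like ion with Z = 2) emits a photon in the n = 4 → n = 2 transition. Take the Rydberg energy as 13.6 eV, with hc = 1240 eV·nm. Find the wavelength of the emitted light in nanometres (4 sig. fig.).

For Z = 2 the level energies scale as Z², so the effective Rydberg energy is 13.6 × 4 = 54.40 eV.
ΔE = 54.40 × (1/2² − 1/4²) = 54.40 × 0.1875 = 10.20 eV.
λ = hc/ΔE = 1240 / 10.20 = 121.6 nm.

121.6 nm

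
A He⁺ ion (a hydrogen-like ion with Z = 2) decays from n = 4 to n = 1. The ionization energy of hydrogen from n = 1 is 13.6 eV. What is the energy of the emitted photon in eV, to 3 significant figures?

51.0 eV

The Bohr energies scale as Z², so for Z = 2: E_n = −54.40/n² eV.
E_4 = −54.40/16 = −3.400 eV and E_1 = −54.40/1 = −54.40 eV.
The photon energy is |E_4 − E_1| = 51.0 eV.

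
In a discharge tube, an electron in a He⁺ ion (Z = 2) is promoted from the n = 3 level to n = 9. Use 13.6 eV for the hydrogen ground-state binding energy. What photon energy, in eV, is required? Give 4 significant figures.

The Bohr energies scale as Z², so for Z = 2: E_n = −54.40/n² eV.
E_9 = −54.40/81 = −0.6716 eV and E_3 = −54.40/9 = −6.044 eV.
The photon energy is |E_9 − E_3| = 5.373 eV.

5.373 eV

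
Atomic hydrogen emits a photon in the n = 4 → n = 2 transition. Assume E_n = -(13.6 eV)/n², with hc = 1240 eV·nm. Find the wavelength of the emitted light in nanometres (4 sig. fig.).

486.3 nm

ΔE = 13.60 × (1/2² − 1/4²) = 13.60 × 0.1875 = 2.550 eV.
λ = hc/ΔE = 1240 / 2.550 = 486.3 nm.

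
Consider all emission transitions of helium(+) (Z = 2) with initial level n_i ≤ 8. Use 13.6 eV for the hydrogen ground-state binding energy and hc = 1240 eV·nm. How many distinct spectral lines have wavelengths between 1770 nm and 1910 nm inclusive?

2

Enumerate all n_i → n_f pairs with 1 ≤ n_f < n_i ≤ 8 and compute λ = 1240 / [13.6·4·(1/n_f² − 1/n_i²)].
Lines falling in [1770, 1910] nm: 6→5 (1865 nm), 8→6 (1876 nm).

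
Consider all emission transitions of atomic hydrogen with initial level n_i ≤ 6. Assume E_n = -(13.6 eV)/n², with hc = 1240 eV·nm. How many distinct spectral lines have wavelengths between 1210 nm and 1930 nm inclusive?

Enumerate all n_i → n_f pairs with 1 ≤ n_f < n_i ≤ 6 and compute λ = 1240 / [13.6·1·(1/n_f² − 1/n_i²)].
Lines falling in [1210, 1930] nm: 5→3 (1282 nm), 4→3 (1876 nm).

2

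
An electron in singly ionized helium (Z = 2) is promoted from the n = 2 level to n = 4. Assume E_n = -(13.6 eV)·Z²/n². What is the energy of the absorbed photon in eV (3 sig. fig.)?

The Bohr energies scale as Z², so for Z = 2: E_n = −54.40/n² eV.
E_4 = −54.40/16 = −3.400 eV and E_2 = −54.40/4 = −13.60 eV.
The photon energy is |E_4 − E_2| = 10.2 eV.

10.2 eV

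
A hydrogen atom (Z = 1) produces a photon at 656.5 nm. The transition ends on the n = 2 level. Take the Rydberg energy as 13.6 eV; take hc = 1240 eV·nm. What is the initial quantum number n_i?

The photon energy is ΔE = hc/λ = 1240 / 656.5 = 1.889 eV.
With Z = 1, ΔE = 13.60 × (1/n_f² − 1/n_i²), so 1/n_f² − 1/n_i² = 0.1389.
With n_f = 2: 1/n_i² = 1/4 − 0.1389 = 0.1111, so n_i ≈ 3.00.

n_i = 3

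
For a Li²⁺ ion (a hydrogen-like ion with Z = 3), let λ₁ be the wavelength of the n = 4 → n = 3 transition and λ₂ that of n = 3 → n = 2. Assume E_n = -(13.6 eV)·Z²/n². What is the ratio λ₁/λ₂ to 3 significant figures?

2.86

λ ∝ 1/ΔE ∝ 1/(1/n_f² − 1/n_i²), and the Z² and hc factors cancel in the ratio.
λ₁/λ₂ = (1/2² − 1/3²)/(1/3² − 1/4²) = 0.1389/0.04861 = 2.86.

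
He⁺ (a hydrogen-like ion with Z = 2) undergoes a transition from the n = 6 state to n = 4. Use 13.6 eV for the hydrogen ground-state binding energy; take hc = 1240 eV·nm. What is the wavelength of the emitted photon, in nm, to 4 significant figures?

For Z = 2 the level energies scale as Z², so the effective Rydberg energy is 13.6 × 4 = 54.40 eV.
ΔE = 54.40 × (1/4² − 1/6²) = 54.40 × 0.03472 = 1.889 eV.
λ = hc/ΔE = 1240 / 1.889 = 656.5 nm.

656.5 nm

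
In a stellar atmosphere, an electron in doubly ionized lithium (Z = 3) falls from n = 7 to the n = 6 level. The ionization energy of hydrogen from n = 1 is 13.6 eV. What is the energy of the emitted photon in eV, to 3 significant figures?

The Bohr energies scale as Z², so for Z = 3: E_n = −122.4/n² eV.
E_7 = −122.4/49 = −2.498 eV and E_6 = −122.4/36 = −3.400 eV.
The photon energy is |E_7 − E_6| = 0.902 eV.

0.902 eV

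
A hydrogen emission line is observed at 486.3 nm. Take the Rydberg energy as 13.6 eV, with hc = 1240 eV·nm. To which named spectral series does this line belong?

ΔE = 1240/486.3 = 2.550 eV.
This matches 13.6 × (1/2² − 1/4²), so n_f = 2: the Balmer series.

Balmer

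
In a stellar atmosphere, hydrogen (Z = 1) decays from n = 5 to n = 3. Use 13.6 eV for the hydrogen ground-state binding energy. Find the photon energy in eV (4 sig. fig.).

E_5 = −13.60/25 = −0.5440 eV and E_3 = −13.60/9 = −1.511 eV.
The photon energy is |E_5 − E_3| = 0.9671 eV.

0.9671 eV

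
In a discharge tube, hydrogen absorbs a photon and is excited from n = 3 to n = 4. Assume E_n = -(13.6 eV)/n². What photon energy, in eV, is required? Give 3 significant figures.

0.661 eV

E_4 = −13.60/16 = −0.8500 eV and E_3 = −13.60/9 = −1.511 eV.
The photon energy is |E_4 − E_3| = 0.661 eV.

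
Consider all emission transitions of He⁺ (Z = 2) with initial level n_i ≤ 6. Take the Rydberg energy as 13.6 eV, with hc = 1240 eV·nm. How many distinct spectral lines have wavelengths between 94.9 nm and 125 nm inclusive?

3

Enumerate all n_i → n_f pairs with 1 ≤ n_f < n_i ≤ 6 and compute λ = 1240 / [13.6·4·(1/n_f² − 1/n_i²)].
Lines falling in [94.9, 125] nm: 6→2 (102.6 nm), 5→2 (108.5 nm), 4→2 (121.6 nm).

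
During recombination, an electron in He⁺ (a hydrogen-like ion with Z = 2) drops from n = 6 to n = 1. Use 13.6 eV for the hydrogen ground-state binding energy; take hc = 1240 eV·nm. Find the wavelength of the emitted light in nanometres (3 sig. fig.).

For Z = 2 the level energies scale as Z², so the effective Rydberg energy is 13.6 × 4 = 54.40 eV.
ΔE = 54.40 × (1/1² − 1/6²) = 54.40 × 0.9722 = 52.89 eV.
λ = hc/ΔE = 1240 / 52.89 = 23.4 nm.

23.4 nm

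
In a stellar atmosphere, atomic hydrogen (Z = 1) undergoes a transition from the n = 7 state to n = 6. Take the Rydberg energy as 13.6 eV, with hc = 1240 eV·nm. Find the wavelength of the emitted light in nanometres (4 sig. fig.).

12370 nm

ΔE = 13.60 × (1/6² − 1/7²) = 13.60 × 0.007370 = 0.1002 eV.
λ = hc/ΔE = 1240 / 0.1002 = 12370 nm.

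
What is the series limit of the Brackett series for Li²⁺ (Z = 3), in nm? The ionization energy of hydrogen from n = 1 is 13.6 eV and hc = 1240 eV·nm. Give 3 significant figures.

162 nm

The Brackett series has lower level n_f = 4; the series limit corresponds to n_i → ∞.
ΔE_max = 13.6 × 9 / 4² = 7.650 eV.
λ_min = 1240 / 7.650 = 162 nm.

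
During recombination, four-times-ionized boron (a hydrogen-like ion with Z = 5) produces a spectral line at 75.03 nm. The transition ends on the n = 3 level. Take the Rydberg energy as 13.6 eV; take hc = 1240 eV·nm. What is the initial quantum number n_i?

The photon energy is ΔE = hc/λ = 1240 / 75.03 = 16.53 eV.
With Z = 5, ΔE = 340.0 × (1/n_f² − 1/n_i²), so 1/n_f² − 1/n_i² = 0.04861.
With n_f = 3: 1/n_i² = 1/9 − 0.04861 = 0.06250, so n_i ≈ 4.00.

n_i = 4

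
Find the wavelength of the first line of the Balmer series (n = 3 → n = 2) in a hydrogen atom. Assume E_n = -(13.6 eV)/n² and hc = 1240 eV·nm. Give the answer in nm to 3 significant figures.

The Balmer series terminates on n_f = 2; the first line has n_i = 2+1 = 3.
ΔE = 13.60 × (1/2² − 1/3²) = 1.889 eV.
λ = 1240 / 1.889 = 656 nm.

656 nm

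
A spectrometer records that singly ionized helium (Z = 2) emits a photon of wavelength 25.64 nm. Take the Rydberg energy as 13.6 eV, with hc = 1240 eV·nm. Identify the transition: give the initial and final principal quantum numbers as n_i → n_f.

The photon energy is ΔE = hc/λ = 1240 / 25.64 = 48.36 eV.
With Z = 2, ΔE = 54.40 × (1/n_f² − 1/n_i²), so 1/n_f² − 1/n_i² = 0.8890.
Trying n_f = 1 gives 1/n_i² = 0.1110, i.e. n_i ≈ 3; this pair matches.

n_i = 3, n_f = 1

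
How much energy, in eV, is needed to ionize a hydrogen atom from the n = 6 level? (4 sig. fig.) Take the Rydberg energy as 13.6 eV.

E_6 = −13.60/36 = −0.3778 eV, so ionization (to E = 0) requires 0.3778 eV.

0.3778 eV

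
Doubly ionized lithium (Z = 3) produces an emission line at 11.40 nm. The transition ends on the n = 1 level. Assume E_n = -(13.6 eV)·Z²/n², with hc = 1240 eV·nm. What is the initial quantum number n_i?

The photon energy is ΔE = hc/λ = 1240 / 11.40 = 108.8 eV.
With Z = 3, ΔE = 122.4 × (1/n_f² − 1/n_i²), so 1/n_f² − 1/n_i² = 0.8887.
With n_f = 1: 1/n_i² = 1/1 − 0.8887 = 0.1113, so n_i ≈ 3.00.

n_i = 3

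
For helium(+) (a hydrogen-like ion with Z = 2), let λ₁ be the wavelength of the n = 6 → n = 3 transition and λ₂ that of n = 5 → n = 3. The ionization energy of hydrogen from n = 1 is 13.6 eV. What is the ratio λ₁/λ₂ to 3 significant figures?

0.853

λ ∝ 1/ΔE ∝ 1/(1/n_f² − 1/n_i²), and the Z² and hc factors cancel in the ratio.
λ₁/λ₂ = (1/3² − 1/5²)/(1/3² − 1/6²) = 0.07111/0.08333 = 0.853.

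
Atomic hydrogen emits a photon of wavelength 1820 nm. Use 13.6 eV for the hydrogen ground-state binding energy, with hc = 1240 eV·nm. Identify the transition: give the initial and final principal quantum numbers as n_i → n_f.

n_i = 9, n_f = 4

The photon energy is ΔE = hc/λ = 1240 / 1820 = 0.6813 eV.
With Z = 1, ΔE = 13.60 × (1/n_f² − 1/n_i²), so 1/n_f² − 1/n_i² = 0.05010.
Trying n_f = 4 gives 1/n_i² = 0.01240, i.e. n_i ≈ 9; this pair matches.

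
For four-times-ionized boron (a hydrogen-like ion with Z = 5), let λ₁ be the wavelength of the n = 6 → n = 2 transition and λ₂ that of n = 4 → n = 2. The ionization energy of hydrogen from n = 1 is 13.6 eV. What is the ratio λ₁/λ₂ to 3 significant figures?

λ ∝ 1/ΔE ∝ 1/(1/n_f² − 1/n_i²), and the Z² and hc factors cancel in the ratio.
λ₁/λ₂ = (1/2² − 1/4²)/(1/2² − 1/6²) = 0.1875/0.2222 = 0.844.

0.844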